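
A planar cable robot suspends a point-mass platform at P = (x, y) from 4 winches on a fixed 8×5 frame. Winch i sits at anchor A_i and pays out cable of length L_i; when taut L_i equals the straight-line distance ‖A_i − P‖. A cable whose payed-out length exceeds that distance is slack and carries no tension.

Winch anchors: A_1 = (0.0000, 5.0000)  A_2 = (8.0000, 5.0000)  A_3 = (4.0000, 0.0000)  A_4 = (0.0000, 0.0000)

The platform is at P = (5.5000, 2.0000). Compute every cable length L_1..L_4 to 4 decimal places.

(6.2650, 3.9051, 2.5000, 5.8523)

L_1: Δ = A_1−P = (-5.5000, 3.0000) → ‖Δ‖ = √39.2500 = 6.2650
L_2: Δ = A_2−P = (2.5000, 3.0000) → ‖Δ‖ = √15.2500 = 3.9051
L_3: Δ = A_3−P = (-1.5000, -2.0000) → ‖Δ‖ = √6.2500 = 2.5000
L_4: Δ = A_4−P = (-5.5000, -2.0000) → ‖Δ‖ = √34.2500 = 5.8523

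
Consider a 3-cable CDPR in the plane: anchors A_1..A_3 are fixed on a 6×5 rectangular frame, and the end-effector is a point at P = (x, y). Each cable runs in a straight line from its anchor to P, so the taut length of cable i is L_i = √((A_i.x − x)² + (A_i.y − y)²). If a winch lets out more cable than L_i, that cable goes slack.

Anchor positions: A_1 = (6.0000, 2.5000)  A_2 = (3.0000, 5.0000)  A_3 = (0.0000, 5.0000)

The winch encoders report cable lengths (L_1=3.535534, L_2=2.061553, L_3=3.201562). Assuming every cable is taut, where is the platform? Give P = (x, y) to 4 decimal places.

(2.5000, 3.0000)

expand ‖A_i−P‖²=L_i² and subtract eq 1 (k_i ≔ ‖A_i‖²−L_i²)
k_1 = 36.0000+6.2500−12.5000 = 29.7500
eq1−eq2 → [6.0000  -5.0000]·P = 0.0000
eq1−eq3 → [12.0000  -5.0000]·P = 15.0000
2×2 solve → P = (2.5000, 3.0000)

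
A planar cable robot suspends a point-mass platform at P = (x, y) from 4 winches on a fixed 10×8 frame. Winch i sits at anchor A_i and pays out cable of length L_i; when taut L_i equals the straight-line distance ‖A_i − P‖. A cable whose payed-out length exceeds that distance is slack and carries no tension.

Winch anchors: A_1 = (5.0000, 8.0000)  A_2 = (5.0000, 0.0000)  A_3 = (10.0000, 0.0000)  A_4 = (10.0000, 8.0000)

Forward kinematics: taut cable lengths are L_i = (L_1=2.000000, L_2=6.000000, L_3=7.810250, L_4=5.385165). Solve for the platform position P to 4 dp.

(5.0000, 6.0000)

expand ‖A_i−P‖²=L_i² and subtract eq 1 (q_i ≔ ‖A_i‖²−L_i²)
q_1 = 25.0000+64.0000−4.0000 = 85.0000
eq1−eq2 → [0.0000  16.0000]·P = 96.0000
eq1−eq3 → [-10.0000  16.0000]·P = 46.0000
eq1−eq4 → [-10.0000  0.0000]·P = -50.0000
2×2 solve → P = (5.0000, 6.0000)
check cable 4: ‖A_4−P‖² = 29.0000 ≈ L_4² = 29.0000 ✓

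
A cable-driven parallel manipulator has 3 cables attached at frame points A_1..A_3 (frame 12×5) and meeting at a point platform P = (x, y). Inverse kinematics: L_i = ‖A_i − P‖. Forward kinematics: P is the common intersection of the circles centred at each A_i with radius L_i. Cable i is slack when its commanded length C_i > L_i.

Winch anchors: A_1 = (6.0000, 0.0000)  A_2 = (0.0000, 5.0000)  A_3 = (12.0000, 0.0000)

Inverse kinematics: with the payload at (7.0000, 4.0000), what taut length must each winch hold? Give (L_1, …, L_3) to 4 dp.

(4.1231, 7.0711, 6.4031)

L_1: Δ = A_1−P = (-1.0000, -4.0000) → ‖Δ‖ = √17.0000 = 4.1231
L_2: Δ = A_2−P = (-7.0000, 1.0000) → ‖Δ‖ = √50.0000 = 7.0711
L_3: Δ = A_3−P = (5.0000, -4.0000) → ‖Δ‖ = √41.0000 = 6.4031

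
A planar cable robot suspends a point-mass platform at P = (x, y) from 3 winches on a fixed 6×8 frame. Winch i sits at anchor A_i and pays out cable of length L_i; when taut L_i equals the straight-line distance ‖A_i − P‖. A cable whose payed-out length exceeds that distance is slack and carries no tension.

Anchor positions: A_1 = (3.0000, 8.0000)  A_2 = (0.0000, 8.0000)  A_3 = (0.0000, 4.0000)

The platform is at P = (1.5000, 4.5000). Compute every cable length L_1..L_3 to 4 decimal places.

cable 1: Δx=1.5000, Δy=3.5000; L_1 = √(Δx²+Δy²) = 3.8079
cable 2: Δx=-1.5000, Δy=3.5000; L_2 = √(Δx²+Δy²) = 3.8079
cable 3: Δx=-1.5000, Δy=-0.5000; L_3 = √(Δx²+Δy²) = 1.5811

(3.8079, 3.8079, 1.5811)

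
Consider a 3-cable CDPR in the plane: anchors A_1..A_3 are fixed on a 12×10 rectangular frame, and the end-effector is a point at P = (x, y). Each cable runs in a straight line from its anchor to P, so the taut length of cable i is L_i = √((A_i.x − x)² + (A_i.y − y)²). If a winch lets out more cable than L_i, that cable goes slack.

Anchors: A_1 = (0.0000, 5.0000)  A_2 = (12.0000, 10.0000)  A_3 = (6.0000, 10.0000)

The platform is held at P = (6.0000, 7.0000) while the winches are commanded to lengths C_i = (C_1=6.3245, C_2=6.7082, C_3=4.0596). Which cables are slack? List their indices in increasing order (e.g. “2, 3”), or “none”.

3

cable 1: √((-6.0000)²+(-2.0000)²)=6.3246, C_1=6.3245: taut
cable 2: √((6.0000)²+(3.0000)²)=6.7082, C_2=6.7082: taut
cable 3: √((0.0000)²+(3.0000)²)=3.0000, C_3=4.0596: slack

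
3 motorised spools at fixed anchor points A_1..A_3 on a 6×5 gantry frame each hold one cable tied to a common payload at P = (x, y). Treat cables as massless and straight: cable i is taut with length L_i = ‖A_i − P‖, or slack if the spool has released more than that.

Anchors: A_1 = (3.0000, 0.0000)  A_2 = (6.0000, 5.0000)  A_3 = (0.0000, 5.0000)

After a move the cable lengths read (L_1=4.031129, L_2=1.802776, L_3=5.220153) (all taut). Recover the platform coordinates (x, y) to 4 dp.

(5.0000, 3.5000)

expand ‖A_i−P‖²=L_i² and subtract eq 1 (c_i ≔ ‖A_i‖²−L_i²)
c_1 = 9.0000+0.0000−16.2500 = -7.2500
eq1−eq2 → [-6.0000  -10.0000]·P = -65.0000
eq1−eq3 → [6.0000  -10.0000]·P = -5.0000
2×2 solve → P = (5.0000, 3.5000)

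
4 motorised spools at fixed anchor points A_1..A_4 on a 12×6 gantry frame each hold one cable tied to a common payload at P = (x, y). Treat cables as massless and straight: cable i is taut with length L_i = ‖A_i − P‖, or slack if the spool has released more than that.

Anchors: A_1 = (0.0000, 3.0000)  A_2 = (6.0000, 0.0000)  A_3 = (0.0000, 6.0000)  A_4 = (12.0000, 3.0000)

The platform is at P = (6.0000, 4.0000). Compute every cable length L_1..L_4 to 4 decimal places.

cable 1: Δx=-6.0000, Δy=-1.0000; L_1 = √(Δx²+Δy²) = 6.0828
cable 2: Δx=0.0000, Δy=-4.0000; L_2 = √(Δx²+Δy²) = 4.0000
cable 3: Δx=-6.0000, Δy=2.0000; L_3 = √(Δx²+Δy²) = 6.3246
cable 4: Δx=6.0000, Δy=-1.0000; L_4 = √(Δx²+Δy²) = 6.0828

(6.0828, 4.0000, 6.3246, 6.0828)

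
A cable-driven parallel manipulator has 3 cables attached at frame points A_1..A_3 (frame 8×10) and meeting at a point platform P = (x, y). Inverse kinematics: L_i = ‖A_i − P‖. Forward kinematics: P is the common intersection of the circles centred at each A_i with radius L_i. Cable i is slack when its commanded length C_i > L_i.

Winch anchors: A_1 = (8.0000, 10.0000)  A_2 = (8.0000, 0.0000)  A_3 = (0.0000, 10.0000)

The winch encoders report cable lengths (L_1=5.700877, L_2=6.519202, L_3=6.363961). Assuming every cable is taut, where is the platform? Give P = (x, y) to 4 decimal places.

(4.5000, 5.5000)

circle eqns → linear via eq_j − eq_1; set k_j = A_j·A_j − L_j²
k_1 = 64.0000+100.0000−32.5000 = 131.5000
0.0000·x + 20.0000·y = k_1−k_2 = 110.0000
16.0000·x + 0.0000·y = k_1−k_3 = 72.0000
solve first two rows → x=4.5000, y=5.5000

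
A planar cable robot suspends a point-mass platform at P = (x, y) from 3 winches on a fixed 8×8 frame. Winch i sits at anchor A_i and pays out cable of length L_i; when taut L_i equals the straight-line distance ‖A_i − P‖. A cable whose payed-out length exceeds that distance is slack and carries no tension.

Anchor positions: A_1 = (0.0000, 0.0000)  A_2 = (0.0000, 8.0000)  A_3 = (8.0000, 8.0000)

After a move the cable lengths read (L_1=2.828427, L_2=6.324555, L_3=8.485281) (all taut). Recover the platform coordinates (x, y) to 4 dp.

(2.0000, 2.0000)

circle eqns → linear via eq_j − eq_1; set c_j = A_j·A_j − L_j²
c_1 = 0.0000+0.0000−8.0000 = -8.0000
0.0000·x − 16.0000·y = c_1−c_2 = -32.0000
-16.0000·x − 16.0000·y = c_1−c_3 = -64.0000
solve first two rows → x=2.0000, y=2.0000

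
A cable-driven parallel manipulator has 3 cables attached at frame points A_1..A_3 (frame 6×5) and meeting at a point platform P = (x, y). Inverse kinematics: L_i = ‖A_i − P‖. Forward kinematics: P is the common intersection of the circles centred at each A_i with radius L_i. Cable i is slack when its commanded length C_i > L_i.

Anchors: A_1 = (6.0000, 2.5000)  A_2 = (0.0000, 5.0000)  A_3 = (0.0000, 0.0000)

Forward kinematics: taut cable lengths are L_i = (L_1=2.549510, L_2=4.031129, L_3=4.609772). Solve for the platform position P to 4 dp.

each cable: (A_i−P)·(A_i−P) = L_i²; let c_i = ‖A_i‖²−L_i²
c_1 = 36.0000+6.2500−6.5000 = 35.7500
row 1: 12.0000x − 5.0000y = 27.0000  (c_2=8.7500)
row 2: 12.0000x + 5.0000y = 57.0000  (c_3=-21.2500)
Cramer on rows 1–2 → x = 3.5000, y = 3.0000

(3.5000, 3.0000)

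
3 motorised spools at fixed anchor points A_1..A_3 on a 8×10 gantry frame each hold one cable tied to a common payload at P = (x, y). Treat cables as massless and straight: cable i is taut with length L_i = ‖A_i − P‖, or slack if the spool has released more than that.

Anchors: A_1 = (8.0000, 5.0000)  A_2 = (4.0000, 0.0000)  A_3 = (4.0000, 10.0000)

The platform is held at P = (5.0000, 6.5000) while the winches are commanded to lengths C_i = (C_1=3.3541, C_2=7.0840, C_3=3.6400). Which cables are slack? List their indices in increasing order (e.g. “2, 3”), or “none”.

i=1: geometric 3.3541 vs commanded 3.3541 ⇒ taut
i=2: geometric 6.5765 vs commanded 7.0840 ⇒ slack
i=3: geometric 3.6401 vs commanded 3.6400 ⇒ taut

2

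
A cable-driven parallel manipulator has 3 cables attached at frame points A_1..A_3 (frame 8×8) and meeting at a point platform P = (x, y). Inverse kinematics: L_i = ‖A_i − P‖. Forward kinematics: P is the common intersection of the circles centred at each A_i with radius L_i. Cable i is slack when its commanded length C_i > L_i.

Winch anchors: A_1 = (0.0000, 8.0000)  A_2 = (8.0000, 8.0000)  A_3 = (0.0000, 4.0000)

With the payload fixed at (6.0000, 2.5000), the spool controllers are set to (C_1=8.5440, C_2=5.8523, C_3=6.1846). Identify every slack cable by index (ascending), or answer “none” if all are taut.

1

cable 1: L_1 = ‖A_1−P‖ = 8.1394;  C_1 = 8.5440 → slack
cable 2: L_2 = ‖A_2−P‖ = 5.8523;  C_2 = 5.8523 → taut
cable 3: L_3 = ‖A_3−P‖ = 6.1847;  C_3 = 6.1846 → taut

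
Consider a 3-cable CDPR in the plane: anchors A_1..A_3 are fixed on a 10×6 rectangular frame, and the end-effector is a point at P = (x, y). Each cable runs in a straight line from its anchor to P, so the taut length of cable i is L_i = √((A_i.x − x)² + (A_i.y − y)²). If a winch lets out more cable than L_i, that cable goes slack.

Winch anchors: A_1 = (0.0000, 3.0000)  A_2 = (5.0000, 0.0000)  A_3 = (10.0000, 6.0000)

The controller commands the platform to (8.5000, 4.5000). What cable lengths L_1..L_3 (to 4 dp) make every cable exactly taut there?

(8.6313, 5.7009, 2.1213)

L_1: Δ = A_1−P = (-8.5000, -1.5000) → ‖Δ‖ = √74.5000 = 8.6313
L_2: Δ = A_2−P = (-3.5000, -4.5000) → ‖Δ‖ = √32.5000 = 5.7009
L_3: Δ = A_3−P = (1.5000, 1.5000) → ‖Δ‖ = √4.5000 = 2.1213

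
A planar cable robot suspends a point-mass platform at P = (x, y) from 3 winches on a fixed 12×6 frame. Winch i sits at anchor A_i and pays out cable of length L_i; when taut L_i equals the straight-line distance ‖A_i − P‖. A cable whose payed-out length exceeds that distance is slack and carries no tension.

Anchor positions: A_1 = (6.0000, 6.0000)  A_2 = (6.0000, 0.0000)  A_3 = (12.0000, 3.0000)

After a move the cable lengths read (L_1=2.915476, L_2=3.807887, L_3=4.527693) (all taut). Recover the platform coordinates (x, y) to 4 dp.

circle eqns → linear via eq_j − eq_1; set k_j = A_j·A_j − L_j²
k_1 = 36.0000+36.0000−8.5000 = 63.5000
0.0000·x + 12.0000·y = k_1−k_2 = 42.0000
-12.0000·x + 6.0000·y = k_1−k_3 = -69.0000
solve first two rows → x=7.5000, y=3.5000

(7.5000, 3.5000)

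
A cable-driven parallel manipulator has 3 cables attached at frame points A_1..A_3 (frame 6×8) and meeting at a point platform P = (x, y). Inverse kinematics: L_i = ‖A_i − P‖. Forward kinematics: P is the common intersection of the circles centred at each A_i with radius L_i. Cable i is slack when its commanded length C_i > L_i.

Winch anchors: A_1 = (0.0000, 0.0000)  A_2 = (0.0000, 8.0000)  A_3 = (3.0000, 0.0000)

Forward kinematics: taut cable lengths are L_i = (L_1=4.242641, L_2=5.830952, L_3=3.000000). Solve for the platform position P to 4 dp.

circle eqns → linear via eq_j − eq_1; set q_j = A_j·A_j − L_j²
q_1 = 0.0000+0.0000−18.0000 = -18.0000
0.0000·x − 16.0000·y = q_1−q_2 = -48.0000
-6.0000·x + 0.0000·y = q_1−q_3 = -18.0000
solve first two rows → x=3.0000, y=3.0000

(3.0000, 3.0000)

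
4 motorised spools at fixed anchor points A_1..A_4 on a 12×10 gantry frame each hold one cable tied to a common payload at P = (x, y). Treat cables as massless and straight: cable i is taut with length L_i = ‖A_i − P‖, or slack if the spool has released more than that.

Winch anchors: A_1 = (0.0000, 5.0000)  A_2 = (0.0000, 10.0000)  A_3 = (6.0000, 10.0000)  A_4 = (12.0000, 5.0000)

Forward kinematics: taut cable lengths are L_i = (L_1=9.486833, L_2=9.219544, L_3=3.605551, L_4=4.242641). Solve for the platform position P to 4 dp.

circle eqns → linear via eq_j − eq_1; set k_j = A_j·A_j − L_j²
k_1 = 0.0000+25.0000−90.0000 = -65.0000
0.0000·x − 10.0000·y = k_1−k_2 = -80.0000
-12.0000·x − 10.0000·y = k_1−k_3 = -188.0000
-24.0000·x + 0.0000·y = k_1−k_4 = -216.0000
solve first two rows → x=9.0000, y=8.0000
check cable 4: ‖A_4−P‖² = 18.0000 ≈ L_4² = 18.0000 ✓

(9.0000, 8.0000)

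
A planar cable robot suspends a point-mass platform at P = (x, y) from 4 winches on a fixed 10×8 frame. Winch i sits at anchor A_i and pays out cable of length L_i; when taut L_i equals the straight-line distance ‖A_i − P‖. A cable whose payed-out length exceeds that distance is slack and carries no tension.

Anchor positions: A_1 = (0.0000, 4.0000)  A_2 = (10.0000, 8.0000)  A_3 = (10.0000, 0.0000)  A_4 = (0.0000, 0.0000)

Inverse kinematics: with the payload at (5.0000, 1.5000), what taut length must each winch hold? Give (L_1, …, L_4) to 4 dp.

(5.5902, 8.2006, 5.2202, 5.2202)

L_1 = √((0.0000−5.0000)² + (4.0000−1.5000)²) = 5.5902
L_2 = √((10.0000−5.0000)² + (8.0000−1.5000)²) = 8.2006
L_3 = √((10.0000−5.0000)² + (0.0000−1.5000)²) = 5.2202
L_4 = √((0.0000−5.0000)² + (0.0000−1.5000)²) = 5.2202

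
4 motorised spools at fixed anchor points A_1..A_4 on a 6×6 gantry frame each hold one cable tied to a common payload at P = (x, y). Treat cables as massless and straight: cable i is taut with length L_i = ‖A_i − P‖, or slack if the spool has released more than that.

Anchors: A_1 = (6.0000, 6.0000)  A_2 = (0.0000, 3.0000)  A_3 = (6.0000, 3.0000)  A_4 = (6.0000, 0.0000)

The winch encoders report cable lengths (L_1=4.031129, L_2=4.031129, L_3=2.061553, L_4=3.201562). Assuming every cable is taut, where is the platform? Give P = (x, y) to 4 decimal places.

circle eqns → linear via eq_j − eq_1; set c_j = A_j·A_j − L_j²
c_1 = 36.0000+36.0000−16.2500 = 55.7500
12.0000·x + 6.0000·y = c_1−c_2 = 63.0000
0.0000·x + 6.0000·y = c_1−c_3 = 15.0000
0.0000·x + 12.0000·y = c_1−c_4 = 30.0000
solve first two rows → x=4.0000, y=2.5000
check cable 4: ‖A_4−P‖² = 10.2500 ≈ L_4² = 10.2500 ✓

(4.0000, 2.5000)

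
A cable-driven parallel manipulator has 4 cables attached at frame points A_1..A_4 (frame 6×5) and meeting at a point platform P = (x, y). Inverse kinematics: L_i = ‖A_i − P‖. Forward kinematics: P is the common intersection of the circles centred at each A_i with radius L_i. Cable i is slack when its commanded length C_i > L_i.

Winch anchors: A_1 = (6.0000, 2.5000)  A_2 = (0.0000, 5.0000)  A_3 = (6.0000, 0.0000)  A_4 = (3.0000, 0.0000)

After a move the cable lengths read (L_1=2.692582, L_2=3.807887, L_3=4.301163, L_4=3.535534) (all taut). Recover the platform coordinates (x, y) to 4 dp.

circle eqns → linear via eq_j − eq_1; set c_j = A_j·A_j − L_j²
c_1 = 36.0000+6.2500−7.2500 = 35.0000
12.0000·x − 5.0000·y = c_1−c_2 = 24.5000
0.0000·x + 5.0000·y = c_1−c_3 = 17.5000
6.0000·x + 5.0000·y = c_1−c_4 = 38.5000
solve first two rows → x=3.5000, y=3.5000
check cable 4: ‖A_4−P‖² = 12.5000 ≈ L_4² = 12.5000 ✓

(3.5000, 3.5000)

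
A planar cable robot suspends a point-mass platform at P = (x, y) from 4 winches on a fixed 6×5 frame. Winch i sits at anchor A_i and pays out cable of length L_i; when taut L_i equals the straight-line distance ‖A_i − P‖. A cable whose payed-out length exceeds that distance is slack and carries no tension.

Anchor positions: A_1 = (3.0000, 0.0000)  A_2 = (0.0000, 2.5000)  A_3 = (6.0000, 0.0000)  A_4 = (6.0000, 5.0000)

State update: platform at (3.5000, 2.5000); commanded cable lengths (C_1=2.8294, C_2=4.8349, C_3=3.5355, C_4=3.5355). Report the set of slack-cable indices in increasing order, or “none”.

1, 2

cable 1: L_1 = ‖A_1−P‖ = 2.5495;  C_1 = 2.8294 → slack
cable 2: L_2 = ‖A_2−P‖ = 3.5000;  C_2 = 4.8349 → slack
cable 3: L_3 = ‖A_3−P‖ = 3.5355;  C_3 = 3.5355 → taut
cable 4: L_4 = ‖A_4−P‖ = 3.5355;  C_4 = 3.5355 → taut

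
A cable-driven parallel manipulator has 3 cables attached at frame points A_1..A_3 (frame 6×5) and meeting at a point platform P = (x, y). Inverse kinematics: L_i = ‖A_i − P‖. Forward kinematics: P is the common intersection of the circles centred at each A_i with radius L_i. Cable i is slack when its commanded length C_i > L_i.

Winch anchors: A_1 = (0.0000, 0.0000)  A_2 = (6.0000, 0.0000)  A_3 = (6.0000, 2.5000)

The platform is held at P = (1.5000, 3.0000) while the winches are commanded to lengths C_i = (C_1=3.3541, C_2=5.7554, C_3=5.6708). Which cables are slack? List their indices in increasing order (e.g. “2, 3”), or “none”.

2, 3

cable 1: √((-1.5000)²+(-3.0000)²)=3.3541, C_1=3.3541: taut
cable 2: √((4.5000)²+(-3.0000)²)=5.4083, C_2=5.7554: slack
cable 3: √((4.5000)²+(-0.5000)²)=4.5277, C_3=5.6708: slack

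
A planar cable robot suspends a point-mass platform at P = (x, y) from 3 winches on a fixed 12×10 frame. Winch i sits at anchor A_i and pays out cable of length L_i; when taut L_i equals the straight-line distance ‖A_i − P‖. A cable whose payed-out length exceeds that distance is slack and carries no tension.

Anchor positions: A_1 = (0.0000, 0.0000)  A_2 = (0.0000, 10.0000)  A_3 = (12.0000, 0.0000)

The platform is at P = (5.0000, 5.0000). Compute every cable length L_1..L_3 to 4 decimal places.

L_1: Δ = A_1−P = (-5.0000, -5.0000) → ‖Δ‖ = √50.0000 = 7.0711
L_2: Δ = A_2−P = (-5.0000, 5.0000) → ‖Δ‖ = √50.0000 = 7.0711
L_3: Δ = A_3−P = (7.0000, -5.0000) → ‖Δ‖ = √74.0000 = 8.6023

(7.0711, 7.0711, 8.6023)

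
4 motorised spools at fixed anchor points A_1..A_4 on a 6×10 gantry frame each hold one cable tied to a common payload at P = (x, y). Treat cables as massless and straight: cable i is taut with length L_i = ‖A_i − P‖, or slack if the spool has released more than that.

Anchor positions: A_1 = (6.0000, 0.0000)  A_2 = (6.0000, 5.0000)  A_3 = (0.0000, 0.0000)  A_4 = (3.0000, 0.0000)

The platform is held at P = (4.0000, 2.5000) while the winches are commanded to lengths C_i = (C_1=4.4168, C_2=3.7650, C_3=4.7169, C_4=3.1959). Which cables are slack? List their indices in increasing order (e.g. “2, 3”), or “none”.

1, 2, 4

cable 1: √((2.0000)²+(-2.5000)²)=3.2016, C_1=4.4168: slack
cable 2: √((2.0000)²+(2.5000)²)=3.2016, C_2=3.7650: slack
cable 3: √((-4.0000)²+(-2.5000)²)=4.7170, C_3=4.7169: taut
cable 4: √((-1.0000)²+(-2.5000)²)=2.6926, C_4=3.1959: slack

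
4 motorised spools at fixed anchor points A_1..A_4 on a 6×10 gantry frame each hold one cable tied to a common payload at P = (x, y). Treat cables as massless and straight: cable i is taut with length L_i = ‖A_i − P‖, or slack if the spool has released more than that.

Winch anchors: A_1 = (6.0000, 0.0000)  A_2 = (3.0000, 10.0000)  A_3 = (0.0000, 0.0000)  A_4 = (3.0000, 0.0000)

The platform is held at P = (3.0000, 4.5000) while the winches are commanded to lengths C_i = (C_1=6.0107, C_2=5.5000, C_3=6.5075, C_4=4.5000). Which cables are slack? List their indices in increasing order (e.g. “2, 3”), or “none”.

cable 1: L_1 = ‖A_1−P‖ = 5.4083;  C_1 = 6.0107 → slack
cable 2: L_2 = ‖A_2−P‖ = 5.5000;  C_2 = 5.5000 → taut
cable 3: L_3 = ‖A_3−P‖ = 5.4083;  C_3 = 6.5075 → slack
cable 4: L_4 = ‖A_4−P‖ = 4.5000;  C_4 = 4.5000 → taut

1, 3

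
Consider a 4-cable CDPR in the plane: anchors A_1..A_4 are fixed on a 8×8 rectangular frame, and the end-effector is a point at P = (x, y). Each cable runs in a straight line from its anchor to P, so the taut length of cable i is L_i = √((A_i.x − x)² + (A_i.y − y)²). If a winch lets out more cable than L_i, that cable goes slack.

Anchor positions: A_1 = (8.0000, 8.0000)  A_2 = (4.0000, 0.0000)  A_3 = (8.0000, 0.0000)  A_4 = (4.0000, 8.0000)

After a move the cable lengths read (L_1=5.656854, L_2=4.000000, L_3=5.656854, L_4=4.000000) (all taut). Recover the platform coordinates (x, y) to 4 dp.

(4.0000, 4.0000)

expand ‖A_i−P‖²=L_i² and subtract eq 1 (q_i ≔ ‖A_i‖²−L_i²)
q_1 = 64.0000+64.0000−32.0000 = 96.0000
eq1−eq2 → [8.0000  16.0000]·P = 96.0000
eq1−eq3 → [0.0000  16.0000]·P = 64.0000
eq1−eq4 → [8.0000  0.0000]·P = 32.0000
2×2 solve → P = (4.0000, 4.0000)
check cable 4: ‖A_4−P‖² = 16.0000 ≈ L_4² = 16.0000 ✓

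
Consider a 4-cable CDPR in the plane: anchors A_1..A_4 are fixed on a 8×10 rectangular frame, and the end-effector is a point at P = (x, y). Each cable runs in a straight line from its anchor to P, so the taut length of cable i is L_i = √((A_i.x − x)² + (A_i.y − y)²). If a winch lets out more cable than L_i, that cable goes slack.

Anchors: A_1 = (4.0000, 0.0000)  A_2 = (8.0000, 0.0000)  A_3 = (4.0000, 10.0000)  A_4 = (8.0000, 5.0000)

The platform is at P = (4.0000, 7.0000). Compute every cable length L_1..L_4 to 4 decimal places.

L_1: Δ = A_1−P = (0.0000, -7.0000) → ‖Δ‖ = √49.0000 = 7.0000
L_2: Δ = A_2−P = (4.0000, -7.0000) → ‖Δ‖ = √65.0000 = 8.0623
L_3: Δ = A_3−P = (0.0000, 3.0000) → ‖Δ‖ = √9.0000 = 3.0000
L_4: Δ = A_4−P = (4.0000, -2.0000) → ‖Δ‖ = √20.0000 = 4.4721

(7.0000, 8.0623, 3.0000, 4.4721)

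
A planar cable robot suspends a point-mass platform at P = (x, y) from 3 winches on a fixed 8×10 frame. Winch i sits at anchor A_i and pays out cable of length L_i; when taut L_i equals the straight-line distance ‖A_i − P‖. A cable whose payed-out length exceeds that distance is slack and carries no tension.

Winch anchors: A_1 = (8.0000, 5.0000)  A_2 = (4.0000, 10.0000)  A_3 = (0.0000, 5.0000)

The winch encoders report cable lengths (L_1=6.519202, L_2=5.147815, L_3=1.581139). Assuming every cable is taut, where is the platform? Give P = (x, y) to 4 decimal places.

(1.5000, 5.5000)

expand ‖A_i−P‖²=L_i² and subtract eq 1 (k_i ≔ ‖A_i‖²−L_i²)
k_1 = 64.0000+25.0000−42.5000 = 46.5000
eq1−eq2 → [8.0000  -10.0000]·P = -43.0000
eq1−eq3 → [16.0000  0.0000]·P = 24.0000
2×2 solve → P = (1.5000, 5.5000)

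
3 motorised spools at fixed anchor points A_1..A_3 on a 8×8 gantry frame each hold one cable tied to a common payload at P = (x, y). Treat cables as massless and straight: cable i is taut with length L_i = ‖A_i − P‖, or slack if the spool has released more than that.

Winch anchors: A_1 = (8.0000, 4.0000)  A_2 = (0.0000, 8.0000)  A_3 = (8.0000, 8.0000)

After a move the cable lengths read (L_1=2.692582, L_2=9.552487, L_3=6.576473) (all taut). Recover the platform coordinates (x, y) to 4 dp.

expand ‖A_i−P‖²=L_i² and subtract eq 1 (c_i ≔ ‖A_i‖²−L_i²)
c_1 = 64.0000+16.0000−7.2500 = 72.7500
eq1−eq2 → [16.0000  -8.0000]·P = 100.0000
eq1−eq3 → [0.0000  -8.0000]·P = -12.0000
2×2 solve → P = (7.0000, 1.5000)

(7.0000, 1.5000)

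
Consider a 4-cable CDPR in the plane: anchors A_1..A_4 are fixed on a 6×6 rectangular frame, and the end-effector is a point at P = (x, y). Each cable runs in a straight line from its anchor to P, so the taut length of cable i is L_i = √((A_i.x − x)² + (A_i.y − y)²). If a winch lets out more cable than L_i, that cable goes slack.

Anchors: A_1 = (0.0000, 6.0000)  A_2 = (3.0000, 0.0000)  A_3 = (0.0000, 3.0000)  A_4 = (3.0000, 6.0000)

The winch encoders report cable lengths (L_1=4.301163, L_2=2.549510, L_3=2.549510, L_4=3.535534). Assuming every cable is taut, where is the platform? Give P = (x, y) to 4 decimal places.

(2.5000, 2.5000)

circle eqns → linear via eq_j − eq_1; set q_j = A_j·A_j − L_j²
q_1 = 0.0000+36.0000−18.5000 = 17.5000
-6.0000·x + 12.0000·y = q_1−q_2 = 15.0000
0.0000·x + 6.0000·y = q_1−q_3 = 15.0000
-6.0000·x + 0.0000·y = q_1−q_4 = -15.0000
solve first two rows → x=2.5000, y=2.5000
check cable 4: ‖A_4−P‖² = 12.5000 ≈ L_4² = 12.5000 ✓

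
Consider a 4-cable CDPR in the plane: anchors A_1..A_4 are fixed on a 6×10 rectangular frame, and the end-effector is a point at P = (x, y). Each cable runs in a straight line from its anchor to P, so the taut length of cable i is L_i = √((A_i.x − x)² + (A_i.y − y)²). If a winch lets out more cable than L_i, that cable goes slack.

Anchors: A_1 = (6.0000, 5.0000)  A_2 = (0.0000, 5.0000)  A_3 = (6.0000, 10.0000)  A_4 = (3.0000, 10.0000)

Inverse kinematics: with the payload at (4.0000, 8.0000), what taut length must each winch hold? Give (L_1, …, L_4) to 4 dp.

(3.6056, 5.0000, 2.8284, 2.2361)

L_1 = √((6.0000−4.0000)² + (5.0000−8.0000)²) = 3.6056
L_2 = √((0.0000−4.0000)² + (5.0000−8.0000)²) = 5.0000
L_3 = √((6.0000−4.0000)² + (10.0000−8.0000)²) = 2.8284
L_4 = √((3.0000−4.0000)² + (10.0000−8.0000)²) = 2.2361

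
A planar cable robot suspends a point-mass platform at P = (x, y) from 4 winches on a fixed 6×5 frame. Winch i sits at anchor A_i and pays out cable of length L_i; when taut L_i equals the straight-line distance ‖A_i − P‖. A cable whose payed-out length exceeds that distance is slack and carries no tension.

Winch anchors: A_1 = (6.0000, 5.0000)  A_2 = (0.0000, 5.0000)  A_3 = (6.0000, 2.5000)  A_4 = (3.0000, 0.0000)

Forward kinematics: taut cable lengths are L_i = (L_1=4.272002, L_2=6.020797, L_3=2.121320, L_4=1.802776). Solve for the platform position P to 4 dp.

(4.5000, 1.0000)

circle eqns → linear via eq_j − eq_1; set k_j = A_j·A_j − L_j²
k_1 = 36.0000+25.0000−18.2500 = 42.7500
12.0000·x + 0.0000·y = k_1−k_2 = 54.0000
0.0000·x + 5.0000·y = k_1−k_3 = 5.0000
6.0000·x + 10.0000·y = k_1−k_4 = 37.0000
solve first two rows → x=4.5000, y=1.0000
check cable 4: ‖A_4−P‖² = 3.2500 ≈ L_4² = 3.2500 ✓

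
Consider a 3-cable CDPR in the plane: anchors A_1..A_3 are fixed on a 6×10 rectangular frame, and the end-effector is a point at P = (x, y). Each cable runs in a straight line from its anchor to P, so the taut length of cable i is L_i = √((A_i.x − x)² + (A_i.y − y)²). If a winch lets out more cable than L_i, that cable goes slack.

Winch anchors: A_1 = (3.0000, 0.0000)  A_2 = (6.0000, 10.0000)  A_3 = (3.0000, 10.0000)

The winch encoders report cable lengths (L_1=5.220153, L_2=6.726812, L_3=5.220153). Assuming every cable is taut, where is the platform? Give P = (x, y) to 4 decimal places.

(1.5000, 5.0000)

each cable: (A_i−P)·(A_i−P) = L_i²; let q_i = ‖A_i‖²−L_i²
q_1 = 9.0000+0.0000−27.2500 = -18.2500
row 1: -6.0000x − 20.0000y = -109.0000  (q_2=90.7500)
row 2: 0.0000x − 20.0000y = -100.0000  (q_3=81.7500)
Cramer on rows 1–2 → x = 1.5000, y = 5.0000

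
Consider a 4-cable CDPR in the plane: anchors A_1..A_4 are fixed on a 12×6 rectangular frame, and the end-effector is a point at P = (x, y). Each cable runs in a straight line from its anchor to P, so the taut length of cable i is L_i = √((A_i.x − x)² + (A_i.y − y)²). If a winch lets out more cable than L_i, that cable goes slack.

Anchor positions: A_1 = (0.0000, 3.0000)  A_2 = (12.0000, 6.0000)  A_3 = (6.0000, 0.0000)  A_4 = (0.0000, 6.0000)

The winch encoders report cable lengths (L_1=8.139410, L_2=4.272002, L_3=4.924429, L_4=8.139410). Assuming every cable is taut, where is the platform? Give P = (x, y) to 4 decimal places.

(8.0000, 4.5000)

expand ‖A_i−P‖²=L_i² and subtract eq 1 (k_i ≔ ‖A_i‖²−L_i²)
k_1 = 0.0000+9.0000−66.2500 = -57.2500
eq1−eq2 → [-24.0000  -6.0000]·P = -219.0000
eq1−eq3 → [-12.0000  6.0000]·P = -69.0000
eq1−eq4 → [0.0000  -6.0000]·P = -27.0000
2×2 solve → P = (8.0000, 4.5000)
check cable 4: ‖A_4−P‖² = 66.2500 ≈ L_4² = 66.2500 ✓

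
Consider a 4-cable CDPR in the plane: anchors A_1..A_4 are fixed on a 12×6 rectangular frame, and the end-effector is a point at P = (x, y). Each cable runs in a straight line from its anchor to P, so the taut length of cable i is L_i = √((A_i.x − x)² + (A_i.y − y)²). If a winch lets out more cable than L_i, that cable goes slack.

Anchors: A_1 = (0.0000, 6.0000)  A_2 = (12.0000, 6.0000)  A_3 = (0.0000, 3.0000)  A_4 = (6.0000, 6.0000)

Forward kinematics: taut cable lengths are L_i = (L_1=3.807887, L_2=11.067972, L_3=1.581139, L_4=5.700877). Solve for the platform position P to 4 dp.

(1.5000, 2.5000)

expand ‖A_i−P‖²=L_i² and subtract eq 1 (k_i ≔ ‖A_i‖²−L_i²)
k_1 = 0.0000+36.0000−14.5000 = 21.5000
eq1−eq2 → [-24.0000  0.0000]·P = -36.0000
eq1−eq3 → [0.0000  6.0000]·P = 15.0000
eq1−eq4 → [-12.0000  0.0000]·P = -18.0000
2×2 solve → P = (1.5000, 2.5000)
check cable 4: ‖A_4−P‖² = 32.5000 ≈ L_4² = 32.5000 ✓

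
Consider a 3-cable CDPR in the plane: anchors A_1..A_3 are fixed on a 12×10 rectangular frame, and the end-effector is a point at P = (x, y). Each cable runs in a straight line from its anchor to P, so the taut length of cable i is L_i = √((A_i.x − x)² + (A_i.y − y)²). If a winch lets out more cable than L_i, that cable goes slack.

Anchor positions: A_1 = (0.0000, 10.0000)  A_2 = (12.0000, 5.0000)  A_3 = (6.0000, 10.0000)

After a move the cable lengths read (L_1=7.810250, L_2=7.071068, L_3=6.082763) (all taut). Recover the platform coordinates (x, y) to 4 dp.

circle eqns → linear via eq_j − eq_1; set c_j = A_j·A_j − L_j²
c_1 = 0.0000+100.0000−61.0000 = 39.0000
-24.0000·x + 10.0000·y = c_1−c_2 = -80.0000
-12.0000·x + 0.0000·y = c_1−c_3 = -60.0000
solve first two rows → x=5.0000, y=4.0000

(5.0000, 4.0000)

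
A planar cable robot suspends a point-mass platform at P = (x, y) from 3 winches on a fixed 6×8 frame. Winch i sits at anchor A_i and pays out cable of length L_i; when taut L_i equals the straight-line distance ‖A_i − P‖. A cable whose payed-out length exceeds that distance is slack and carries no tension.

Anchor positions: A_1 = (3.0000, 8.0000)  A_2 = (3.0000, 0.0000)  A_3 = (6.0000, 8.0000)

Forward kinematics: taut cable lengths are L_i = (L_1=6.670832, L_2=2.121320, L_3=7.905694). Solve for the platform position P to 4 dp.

circle eqns → linear via eq_j − eq_1; set k_j = A_j·A_j − L_j²
k_1 = 9.0000+64.0000−44.5000 = 28.5000
0.0000·x + 16.0000·y = k_1−k_2 = 24.0000
-6.0000·x + 0.0000·y = k_1−k_3 = -9.0000
solve first two rows → x=1.5000, y=1.5000

(1.5000, 1.5000)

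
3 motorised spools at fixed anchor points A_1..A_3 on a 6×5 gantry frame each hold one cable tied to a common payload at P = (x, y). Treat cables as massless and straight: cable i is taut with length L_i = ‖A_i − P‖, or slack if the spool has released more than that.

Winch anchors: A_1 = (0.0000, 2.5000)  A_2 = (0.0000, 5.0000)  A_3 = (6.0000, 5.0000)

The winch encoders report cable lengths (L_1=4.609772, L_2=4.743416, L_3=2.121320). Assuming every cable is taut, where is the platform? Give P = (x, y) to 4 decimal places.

(4.5000, 3.5000)

each cable: (A_i−P)·(A_i−P) = L_i²; let q_i = ‖A_i‖²−L_i²
q_1 = 0.0000+6.2500−21.2500 = -15.0000
row 1: 0.0000x − 5.0000y = -17.5000  (q_2=2.5000)
row 2: -12.0000x − 5.0000y = -71.5000  (q_3=56.5000)
Cramer on rows 1–2 → x = 4.5000, y = 3.5000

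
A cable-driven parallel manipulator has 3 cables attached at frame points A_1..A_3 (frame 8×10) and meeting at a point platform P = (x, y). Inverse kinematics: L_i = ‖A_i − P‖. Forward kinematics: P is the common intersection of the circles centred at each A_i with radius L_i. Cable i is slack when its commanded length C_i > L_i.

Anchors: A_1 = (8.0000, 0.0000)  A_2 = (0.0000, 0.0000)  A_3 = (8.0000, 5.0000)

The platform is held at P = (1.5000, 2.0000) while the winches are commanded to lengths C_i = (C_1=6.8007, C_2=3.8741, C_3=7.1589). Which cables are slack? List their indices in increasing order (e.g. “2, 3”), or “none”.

2

cable 1: L_1 = ‖A_1−P‖ = 6.8007;  C_1 = 6.8007 → taut
cable 2: L_2 = ‖A_2−P‖ = 2.5000;  C_2 = 3.8741 → slack
cable 3: L_3 = ‖A_3−P‖ = 7.1589;  C_3 = 7.1589 → taut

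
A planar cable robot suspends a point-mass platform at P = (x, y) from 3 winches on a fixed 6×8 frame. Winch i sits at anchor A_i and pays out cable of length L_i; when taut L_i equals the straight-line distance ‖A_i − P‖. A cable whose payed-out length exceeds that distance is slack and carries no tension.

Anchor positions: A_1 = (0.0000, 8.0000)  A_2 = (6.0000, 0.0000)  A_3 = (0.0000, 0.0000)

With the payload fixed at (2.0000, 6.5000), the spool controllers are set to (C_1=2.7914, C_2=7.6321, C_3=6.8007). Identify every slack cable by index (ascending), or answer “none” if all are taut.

1

cable 1: √((-2.0000)²+(1.5000)²)=2.5000, C_1=2.7914: slack
cable 2: √((4.0000)²+(-6.5000)²)=7.6322, C_2=7.6321: taut
cable 3: √((-2.0000)²+(-6.5000)²)=6.8007, C_3=6.8007: taut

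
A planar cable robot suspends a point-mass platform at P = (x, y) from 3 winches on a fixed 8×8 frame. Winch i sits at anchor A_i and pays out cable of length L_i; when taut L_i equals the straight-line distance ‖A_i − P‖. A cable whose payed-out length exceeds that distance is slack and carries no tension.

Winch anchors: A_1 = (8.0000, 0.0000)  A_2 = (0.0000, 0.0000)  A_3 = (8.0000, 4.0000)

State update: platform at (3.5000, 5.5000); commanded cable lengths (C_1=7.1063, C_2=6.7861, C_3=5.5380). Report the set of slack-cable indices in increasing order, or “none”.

cable 1: √((4.5000)²+(-5.5000)²)=7.1063, C_1=7.1063: taut
cable 2: √((-3.5000)²+(-5.5000)²)=6.5192, C_2=6.7861: slack
cable 3: √((4.5000)²+(-1.5000)²)=4.7434, C_3=5.5380: slack

2, 3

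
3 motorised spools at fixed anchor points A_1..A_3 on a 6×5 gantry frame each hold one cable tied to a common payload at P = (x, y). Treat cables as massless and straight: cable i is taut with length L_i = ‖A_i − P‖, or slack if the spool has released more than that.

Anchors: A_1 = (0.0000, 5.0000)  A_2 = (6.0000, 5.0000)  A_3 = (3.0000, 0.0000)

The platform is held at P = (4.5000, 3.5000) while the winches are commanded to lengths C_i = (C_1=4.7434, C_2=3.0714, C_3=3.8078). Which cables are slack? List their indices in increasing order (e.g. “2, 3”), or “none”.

cable 1: √((-4.5000)²+(1.5000)²)=4.7434, C_1=4.7434: taut
cable 2: √((1.5000)²+(1.5000)²)=2.1213, C_2=3.0714: slack
cable 3: √((-1.5000)²+(-3.5000)²)=3.8079, C_3=3.8078: taut

2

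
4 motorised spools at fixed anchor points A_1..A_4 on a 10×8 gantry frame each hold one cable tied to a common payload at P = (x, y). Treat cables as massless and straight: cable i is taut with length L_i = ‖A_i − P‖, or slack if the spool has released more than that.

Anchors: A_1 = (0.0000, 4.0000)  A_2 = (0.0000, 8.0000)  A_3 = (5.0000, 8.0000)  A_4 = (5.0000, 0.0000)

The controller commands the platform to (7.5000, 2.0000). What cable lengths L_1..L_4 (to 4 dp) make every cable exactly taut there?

(7.7621, 9.6047, 6.5000, 3.2016)

cable 1: Δx=-7.5000, Δy=2.0000; L_1 = √(Δx²+Δy²) = 7.7621
cable 2: Δx=-7.5000, Δy=6.0000; L_2 = √(Δx²+Δy²) = 9.6047
cable 3: Δx=-2.5000, Δy=6.0000; L_3 = √(Δx²+Δy²) = 6.5000
cable 4: Δx=-2.5000, Δy=-2.0000; L_4 = √(Δx²+Δy²) = 3.2016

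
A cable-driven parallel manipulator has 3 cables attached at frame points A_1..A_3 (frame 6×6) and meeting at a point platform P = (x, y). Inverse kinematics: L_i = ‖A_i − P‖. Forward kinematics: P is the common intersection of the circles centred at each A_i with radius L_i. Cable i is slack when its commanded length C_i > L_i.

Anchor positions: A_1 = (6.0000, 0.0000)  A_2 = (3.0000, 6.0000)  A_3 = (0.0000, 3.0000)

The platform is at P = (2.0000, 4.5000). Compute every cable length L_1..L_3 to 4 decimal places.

(6.0208, 1.8028, 2.5000)

cable 1: Δx=4.0000, Δy=-4.5000; L_1 = √(Δx²+Δy²) = 6.0208
cable 2: Δx=1.0000, Δy=1.5000; L_2 = √(Δx²+Δy²) = 1.8028
cable 3: Δx=-2.0000, Δy=-1.5000; L_3 = √(Δx²+Δy²) = 2.5000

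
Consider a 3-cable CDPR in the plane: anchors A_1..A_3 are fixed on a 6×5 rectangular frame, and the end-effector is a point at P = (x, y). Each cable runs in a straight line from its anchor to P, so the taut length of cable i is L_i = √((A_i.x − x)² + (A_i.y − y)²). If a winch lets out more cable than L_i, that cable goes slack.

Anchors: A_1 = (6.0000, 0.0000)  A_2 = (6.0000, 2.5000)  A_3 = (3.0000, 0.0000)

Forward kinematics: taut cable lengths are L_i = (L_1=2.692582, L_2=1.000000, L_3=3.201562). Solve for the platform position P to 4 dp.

(5.0000, 2.5000)

circle eqns → linear via eq_j − eq_1; set q_j = A_j·A_j − L_j²
q_1 = 36.0000+0.0000−7.2500 = 28.7500
0.0000·x − 5.0000·y = q_1−q_2 = -12.5000
6.0000·x + 0.0000·y = q_1−q_3 = 30.0000
solve first two rows → x=5.0000, y=2.5000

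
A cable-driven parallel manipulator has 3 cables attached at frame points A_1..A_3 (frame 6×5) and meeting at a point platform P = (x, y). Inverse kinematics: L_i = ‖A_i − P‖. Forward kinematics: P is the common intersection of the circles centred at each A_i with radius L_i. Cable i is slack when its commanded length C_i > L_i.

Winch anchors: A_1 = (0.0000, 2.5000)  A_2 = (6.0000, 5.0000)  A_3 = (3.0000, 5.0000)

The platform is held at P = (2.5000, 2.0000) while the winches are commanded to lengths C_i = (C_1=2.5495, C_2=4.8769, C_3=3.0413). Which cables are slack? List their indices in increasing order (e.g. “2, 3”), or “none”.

2

i=1: geometric 2.5495 vs commanded 2.5495 ⇒ taut
i=2: geometric 4.6098 vs commanded 4.8769 ⇒ slack
i=3: geometric 3.0414 vs commanded 3.0413 ⇒ taut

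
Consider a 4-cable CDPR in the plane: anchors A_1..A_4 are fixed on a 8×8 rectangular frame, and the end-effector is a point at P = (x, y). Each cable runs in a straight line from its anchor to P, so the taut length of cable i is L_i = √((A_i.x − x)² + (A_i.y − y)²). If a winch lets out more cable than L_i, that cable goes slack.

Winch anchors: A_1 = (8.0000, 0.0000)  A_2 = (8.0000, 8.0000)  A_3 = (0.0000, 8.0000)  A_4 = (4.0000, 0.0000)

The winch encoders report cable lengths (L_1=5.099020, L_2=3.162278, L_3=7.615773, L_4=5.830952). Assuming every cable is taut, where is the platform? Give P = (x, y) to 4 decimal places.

each cable: (A_i−P)·(A_i−P) = L_i²; let q_i = ‖A_i‖²−L_i²
q_1 = 64.0000+0.0000−26.0000 = 38.0000
row 1: 0.0000x − 16.0000y = -80.0000  (q_2=118.0000)
row 2: 16.0000x − 16.0000y = 32.0000  (q_3=6.0000)
row 3: 8.0000x + 0.0000y = 56.0000  (q_4=-18.0000)
Cramer on rows 1–2 → x = 7.0000, y = 5.0000
check cable 4: ‖A_4−P‖² = 34.0000 ≈ L_4² = 34.0000 ✓

(7.0000, 5.0000)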